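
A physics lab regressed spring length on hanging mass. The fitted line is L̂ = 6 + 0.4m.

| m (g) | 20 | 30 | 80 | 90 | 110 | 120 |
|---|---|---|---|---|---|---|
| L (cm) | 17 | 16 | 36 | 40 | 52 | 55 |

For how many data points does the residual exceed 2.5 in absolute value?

1

m=20: L̂ = 6 + 0.4·20 = 14; r = 17 − 14 = 3
m=30: L̂ = 6 + 0.4·30 = 18; r = 16 − 18 = -2
m=80: L̂ = 6 + 0.4·80 = 38; r = 36 − 38 = -2
m=90: L̂ = 6 + 0.4·90 = 42; r = 40 − 42 = -2
m=110: L̂ = 6 + 0.4·110 = 50; r = 52 − 50 = 2
m=120: L̂ = 6 + 0.4·120 = 54; r = 55 − 54 = 1
|r| > 2.5: m=20 (|r|=3) → 1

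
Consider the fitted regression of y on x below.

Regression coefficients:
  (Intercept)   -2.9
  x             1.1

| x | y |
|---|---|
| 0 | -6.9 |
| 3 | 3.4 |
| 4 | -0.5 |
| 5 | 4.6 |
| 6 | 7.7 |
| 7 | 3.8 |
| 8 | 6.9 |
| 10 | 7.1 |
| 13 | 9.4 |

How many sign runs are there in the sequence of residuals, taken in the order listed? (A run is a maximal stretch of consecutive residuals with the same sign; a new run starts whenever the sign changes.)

7 runs

x=0: ŷ = -2.9 + 1.1·0 = -2.9; e = -6.9 − (-2.9) = -4
x=3: ŷ = -2.9 + 1.1·3 = 0.4; e = 3.4 − 0.4 = 3
x=4: ŷ = -2.9 + 1.1·4 = 1.5; e = -0.5 − 1.5 = -2
x=5: ŷ = -2.9 + 1.1·5 = 2.6; e = 4.6 − 2.6 = 2
x=6: ŷ = -2.9 + 1.1·6 = 3.7; e = 7.7 − 3.7 = 4
x=7: ŷ = -2.9 + 1.1·7 = 4.8; e = 3.8 − 4.8 = -1
x=8: ŷ = -2.9 + 1.1·8 = 5.9; e = 6.9 − 5.9 = 1
x=10: ŷ = -2.9 + 1.1·10 = 8.1; e = 7.1 − 8.1 = -1
x=13: ŷ = -2.9 + 1.1·13 = 11.4; e = 9.4 − 11.4 = -2
Signs: − + − + + − + − −
Runs: −×1, +×1, −×1, +×2, −×1, +×1, −×2 → 7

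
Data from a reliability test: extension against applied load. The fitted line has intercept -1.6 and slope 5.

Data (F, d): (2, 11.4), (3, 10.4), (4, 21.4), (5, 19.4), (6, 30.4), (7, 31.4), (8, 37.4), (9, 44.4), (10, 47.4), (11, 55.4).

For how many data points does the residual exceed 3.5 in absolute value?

1

F=2: d̂ = -1.6 + 5·2 = 8.4; r = 11.4 − 8.4 = 3
F=3: d̂ = -1.6 + 5·3 = 13.4; r = 10.4 − 13.4 = -3
F=4: d̂ = -1.6 + 5·4 = 18.4; r = 21.4 − 18.4 = 3
F=5: d̂ = -1.6 + 5·5 = 23.4; r = 19.4 − 23.4 = -4
F=6: d̂ = -1.6 + 5·6 = 28.4; r = 30.4 − 28.4 = 2
F=7: d̂ = -1.6 + 5·7 = 33.4; r = 31.4 − 33.4 = -2
F=8: d̂ = -1.6 + 5·8 = 38.4; r = 37.4 − 38.4 = -1
F=9: d̂ = -1.6 + 5·9 = 43.4; r = 44.4 − 43.4 = 1
F=10: d̂ = -1.6 + 5·10 = 48.4; r = 47.4 − 48.4 = -1
F=11: d̂ = -1.6 + 5·11 = 53.4; r = 55.4 − 53.4 = 2
|r| > 3.5: F=5 (|r|=4) → 1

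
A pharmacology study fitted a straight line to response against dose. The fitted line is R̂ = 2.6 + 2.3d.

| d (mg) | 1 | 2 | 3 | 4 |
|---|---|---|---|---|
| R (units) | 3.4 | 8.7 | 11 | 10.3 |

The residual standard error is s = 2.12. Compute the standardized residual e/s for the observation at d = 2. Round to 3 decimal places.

R̂ = 2.6 + 2.3·2 = 7.2
e = 8.7 − 7.2 = 1.5
e/s = 1.5 / 2.12 = 0.708

0.708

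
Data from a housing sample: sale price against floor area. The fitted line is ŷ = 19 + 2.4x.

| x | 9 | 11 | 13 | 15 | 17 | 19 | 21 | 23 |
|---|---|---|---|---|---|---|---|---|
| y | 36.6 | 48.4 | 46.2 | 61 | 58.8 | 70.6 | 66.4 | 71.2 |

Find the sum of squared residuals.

x=9: ŷ = 19 + 2.4·9 = 40.6; e = 36.6 − 40.6 = -4
x=11: ŷ = 19 + 2.4·11 = 45.4; e = 48.4 − 45.4 = 3
x=13: ŷ = 19 + 2.4·13 = 50.2; e = 46.2 − 50.2 = -4
x=15: ŷ = 19 + 2.4·15 = 55; e = 61 − 55 = 6
x=17: ŷ = 19 + 2.4·17 = 59.8; e = 58.8 − 59.8 = -1
x=19: ŷ = 19 + 2.4·19 = 64.6; e = 70.6 − 64.6 = 6
x=21: ŷ = 19 + 2.4·21 = 69.4; e = 66.4 − 69.4 = -3
x=23: ŷ = 19 + 2.4·23 = 74.2; e = 71.2 − 74.2 = -3
SSE = 16 + 9 + 16 + 36 + 1 + 36 + 9 + 9 = 132

SSE = 132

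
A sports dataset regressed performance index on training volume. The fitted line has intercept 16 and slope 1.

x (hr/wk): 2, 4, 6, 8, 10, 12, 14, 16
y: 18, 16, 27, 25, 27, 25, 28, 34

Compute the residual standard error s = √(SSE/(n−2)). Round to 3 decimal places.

x=2: ŷ = 16 + 2 = 18; e = 18 − 18 = 0
x=4: ŷ = 16 + 4 = 20; e = 16 − 20 = -4
x=6: ŷ = 16 + 6 = 22; e = 27 − 22 = 5
x=8: ŷ = 16 + 8 = 24; e = 25 − 24 = 1
x=10: ŷ = 16 + 10 = 26; e = 27 − 26 = 1
x=12: ŷ = 16 + 12 = 28; e = 25 − 28 = -3
x=14: ŷ = 16 + 14 = 30; e = 28 − 30 = -2
x=16: ŷ = 16 + 16 = 32; e = 34 − 32 = 2
SSE = 0 + 16 + 25 + 1 + 1 + 9 + 4 + 4 = 60
s = √(60/6) = √10 ≈ 3.162

s = 3.162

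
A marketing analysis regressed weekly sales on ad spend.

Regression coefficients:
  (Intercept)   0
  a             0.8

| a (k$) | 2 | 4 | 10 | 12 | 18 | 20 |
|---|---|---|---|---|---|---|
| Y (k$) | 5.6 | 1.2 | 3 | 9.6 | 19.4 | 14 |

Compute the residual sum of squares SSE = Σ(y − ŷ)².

SSE = 74

a=2: ŷ = 0.8·2 = 1.6; r = 5.6 − 1.6 = 4
a=4: ŷ = 0.8·4 = 3.2; r = 1.2 − 3.2 = -2
a=10: ŷ = 0.8·10 = 8; r = 3 − 8 = -5
a=12: ŷ = 0.8·12 = 9.6; r = 9.6 − 9.6 = 0
a=18: ŷ = 0.8·18 = 14.4; r = 19.4 − 14.4 = 5
a=20: ŷ = 0.8·20 = 16; r = 14 − 16 = -2
SSE = 16 + 4 + 25 + 0 + 25 + 4 = 74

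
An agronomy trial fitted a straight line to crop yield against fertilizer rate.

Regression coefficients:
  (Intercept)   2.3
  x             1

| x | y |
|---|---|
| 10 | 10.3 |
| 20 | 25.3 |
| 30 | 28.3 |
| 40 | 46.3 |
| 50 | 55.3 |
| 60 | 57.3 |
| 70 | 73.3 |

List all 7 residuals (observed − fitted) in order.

-2, 3, -4, 4, 3, -5, 1

x=10: ŷ = 2.3 + 10 = 12.3; r = 10.3 − 12.3 = -2
x=20: ŷ = 2.3 + 20 = 22.3; r = 25.3 − 22.3 = 3
x=30: ŷ = 2.3 + 30 = 32.3; r = 28.3 − 32.3 = -4
x=40: ŷ = 2.3 + 40 = 42.3; r = 46.3 − 42.3 = 4
x=50: ŷ = 2.3 + 50 = 52.3; r = 55.3 − 52.3 = 3
x=60: ŷ = 2.3 + 60 = 62.3; r = 57.3 − 62.3 = -5
x=70: ŷ = 2.3 + 70 = 72.3; r = 73.3 − 72.3 = 1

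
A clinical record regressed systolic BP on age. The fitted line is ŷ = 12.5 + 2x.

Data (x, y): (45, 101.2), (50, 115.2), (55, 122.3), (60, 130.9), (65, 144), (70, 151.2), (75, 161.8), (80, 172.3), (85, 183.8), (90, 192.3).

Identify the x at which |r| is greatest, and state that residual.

x=45: ŷ = 12.5 + 2·45 = 102.5; r = 101.2 − 102.5 = -1.3
x=50: ŷ = 12.5 + 2·50 = 112.5; r = 115.2 − 112.5 = 2.7
x=55: ŷ = 12.5 + 2·55 = 122.5; r = 122.3 − 122.5 = -0.2
x=60: ŷ = 12.5 + 2·60 = 132.5; r = 130.9 − 132.5 = -1.6
x=65: ŷ = 12.5 + 2·65 = 142.5; r = 144 − 142.5 = 1.5
x=70: ŷ = 12.5 + 2·70 = 152.5; r = 151.2 − 152.5 = -1.3
x=75: ŷ = 12.5 + 2·75 = 162.5; r = 161.8 − 162.5 = -0.7
x=80: ŷ = 12.5 + 2·80 = 172.5; r = 172.3 − 172.5 = -0.2
x=85: ŷ = 12.5 + 2·85 = 182.5; r = 183.8 − 182.5 = 1.3
x=90: ŷ = 12.5 + 2·90 = 192.5; r = 192.3 − 192.5 = -0.2
Largest |r| is 2.7 at x = 50, residual 2.7.

x = 50, r = 2.7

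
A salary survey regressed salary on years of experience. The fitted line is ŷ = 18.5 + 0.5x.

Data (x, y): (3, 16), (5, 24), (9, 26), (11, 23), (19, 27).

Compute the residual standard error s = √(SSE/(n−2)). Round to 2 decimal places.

s = 3.46

x=3: ŷ = 18.5 + 0.5·3 = 20; e = 16 − 20 = -4
x=5: ŷ = 18.5 + 0.5·5 = 21; e = 24 − 21 = 3
x=9: ŷ = 18.5 + 0.5·9 = 23; e = 26 − 23 = 3
x=11: ŷ = 18.5 + 0.5·11 = 24; e = 23 − 24 = -1
x=19: ŷ = 18.5 + 0.5·19 = 28; e = 27 − 28 = -1
SSE = 16 + 9 + 9 + 1 + 1 = 36
s = √(36/3) = √12 ≈ 3.46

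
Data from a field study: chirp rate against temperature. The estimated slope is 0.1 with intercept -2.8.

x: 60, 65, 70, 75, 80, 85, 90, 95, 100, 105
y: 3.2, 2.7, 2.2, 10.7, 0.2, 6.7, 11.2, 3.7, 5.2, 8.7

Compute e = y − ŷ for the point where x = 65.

ŷ = -2.8 + 0.1·65 = 3.7
e = 2.7 − 3.7 = -1

e = -1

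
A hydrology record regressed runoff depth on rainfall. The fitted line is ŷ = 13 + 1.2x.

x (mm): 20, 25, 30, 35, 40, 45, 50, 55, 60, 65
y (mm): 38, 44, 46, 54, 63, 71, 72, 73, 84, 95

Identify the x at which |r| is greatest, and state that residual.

x=20: ŷ = 13 + 1.2·20 = 37; r = 38 − 37 = 1
x=25: ŷ = 13 + 1.2·25 = 43; r = 44 − 43 = 1
x=30: ŷ = 13 + 1.2·30 = 49; r = 46 − 49 = -3
x=35: ŷ = 13 + 1.2·35 = 55; r = 54 − 55 = -1
x=40: ŷ = 13 + 1.2·40 = 61; r = 63 − 61 = 2
x=45: ŷ = 13 + 1.2·45 = 67; r = 71 − 67 = 4
x=50: ŷ = 13 + 1.2·50 = 73; r = 72 − 73 = -1
x=55: ŷ = 13 + 1.2·55 = 79; r = 73 − 79 = -6
x=60: ŷ = 13 + 1.2·60 = 85; r = 84 − 85 = -1
x=65: ŷ = 13 + 1.2·65 = 91; r = 95 − 91 = 4
Largest |r| is 6 at x = 55, residual -6.

x = 55, r = -6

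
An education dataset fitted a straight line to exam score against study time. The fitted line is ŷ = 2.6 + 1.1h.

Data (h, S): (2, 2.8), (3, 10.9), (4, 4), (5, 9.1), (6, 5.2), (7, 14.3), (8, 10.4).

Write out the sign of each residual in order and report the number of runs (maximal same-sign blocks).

h=2: ŷ = 2.6 + 1.1·2 = 4.8; e = 2.8 − 4.8 = -2
h=3: ŷ = 2.6 + 1.1·3 = 5.9; e = 10.9 − 5.9 = 5
h=4: ŷ = 2.6 + 1.1·4 = 7; e = 4 − 7 = -3
h=5: ŷ = 2.6 + 1.1·5 = 8.1; e = 9.1 − 8.1 = 1
h=6: ŷ = 2.6 + 1.1·6 = 9.2; e = 5.2 − 9.2 = -4
h=7: ŷ = 2.6 + 1.1·7 = 10.3; e = 14.3 − 10.3 = 4
h=8: ŷ = 2.6 + 1.1·8 = 11.4; e = 10.4 − 11.4 = -1
Signs: − + − + − + −
Runs: −×1, +×1, −×1, +×1, −×1, +×1, −×1 → 7

7 runs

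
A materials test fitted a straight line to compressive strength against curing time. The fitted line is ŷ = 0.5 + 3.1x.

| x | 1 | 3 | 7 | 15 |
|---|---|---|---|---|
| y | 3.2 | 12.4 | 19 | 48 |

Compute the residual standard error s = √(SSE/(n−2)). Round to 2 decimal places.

s = 3.01

x=1: ŷ = 0.5 + 3.1·1 = 3.6; e = 3.2 − 3.6 = -0.4
x=3: ŷ = 0.5 + 3.1·3 = 9.8; e = 12.4 − 9.8 = 2.6
x=7: ŷ = 0.5 + 3.1·7 = 22.2; e = 19 − 22.2 = -3.2
x=15: ŷ = 0.5 + 3.1·15 = 47; e = 48 − 47 = 1
SSE = 0.16 + 6.76 + 10.24 + 1 = 18.16
s = √(18.16/2) = √9.08 ≈ 3.01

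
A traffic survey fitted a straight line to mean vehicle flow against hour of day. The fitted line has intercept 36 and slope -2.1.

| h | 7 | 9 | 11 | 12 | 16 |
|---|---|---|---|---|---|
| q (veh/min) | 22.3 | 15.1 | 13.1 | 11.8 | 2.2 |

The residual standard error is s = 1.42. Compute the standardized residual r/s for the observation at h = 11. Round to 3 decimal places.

0.141

ŷ = 36 − 2.1·11 = 12.9
r = 13.1 − 12.9 = 0.2
r/s = 0.2 / 1.42 = 0.141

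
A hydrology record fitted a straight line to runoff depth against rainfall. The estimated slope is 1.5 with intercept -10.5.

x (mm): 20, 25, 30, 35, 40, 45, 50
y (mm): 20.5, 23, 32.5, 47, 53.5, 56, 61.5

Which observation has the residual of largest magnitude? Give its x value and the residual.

x = 35, e = 5

x=20: ŷ = -10.5 + 1.5·20 = 19.5; e = 20.5 − 19.5 = 1
x=25: ŷ = -10.5 + 1.5·25 = 27; e = 23 − 27 = -4
x=30: ŷ = -10.5 + 1.5·30 = 34.5; e = 32.5 − 34.5 = -2
x=35: ŷ = -10.5 + 1.5·35 = 42; e = 47 − 42 = 5
x=40: ŷ = -10.5 + 1.5·40 = 49.5; e = 53.5 − 49.5 = 4
x=45: ŷ = -10.5 + 1.5·45 = 57; e = 56 − 57 = -1
x=50: ŷ = -10.5 + 1.5·50 = 64.5; e = 61.5 − 64.5 = -3
Largest |e| is 5 at x = 35, residual 5.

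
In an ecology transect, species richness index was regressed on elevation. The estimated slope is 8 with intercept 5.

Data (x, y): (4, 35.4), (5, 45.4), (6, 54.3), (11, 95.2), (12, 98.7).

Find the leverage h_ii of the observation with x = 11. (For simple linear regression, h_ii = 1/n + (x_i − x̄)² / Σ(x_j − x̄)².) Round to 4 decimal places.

x̄ = (4 + 5 + 6 + 11 + 12)/5 = 7.6
Σ(x − x̄)² = 12.96 + 6.76 + 2.56 + 11.56 + 19.36 = 53.2
h = 1/5 + (3.4)²/53.2 = 0.2 + 0.217293 = 0.4173

h = 0.4173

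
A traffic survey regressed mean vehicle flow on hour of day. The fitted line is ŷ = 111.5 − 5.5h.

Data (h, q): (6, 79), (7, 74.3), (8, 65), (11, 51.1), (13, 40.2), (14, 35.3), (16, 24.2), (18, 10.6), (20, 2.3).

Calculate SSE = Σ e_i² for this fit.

h=6: ŷ = 111.5 − 5.5·6 = 78.5; e = 79 − 78.5 = 0.5
h=7: ŷ = 111.5 − 5.5·7 = 73; e = 74.3 − 73 = 1.3
h=8: ŷ = 111.5 − 5.5·8 = 67.5; e = 65 − 67.5 = -2.5
h=11: ŷ = 111.5 − 5.5·11 = 51; e = 51.1 − 51 = 0.1
h=13: ŷ = 111.5 − 5.5·13 = 40; e = 40.2 − 40 = 0.2
h=14: ŷ = 111.5 − 5.5·14 = 34.5; e = 35.3 − 34.5 = 0.8
h=16: ŷ = 111.5 − 5.5·16 = 23.5; e = 24.2 − 23.5 = 0.7
h=18: ŷ = 111.5 − 5.5·18 = 12.5; e = 10.6 − 12.5 = -1.9
h=20: ŷ = 111.5 − 5.5·20 = 1.5; e = 2.3 − 1.5 = 0.8
SSE = 0.25 + 1.69 + 6.25 + 0.01 + 0.04 + 0.64 + 0.49 + 3.61 + 0.64 = 13.62

SSE = 13.62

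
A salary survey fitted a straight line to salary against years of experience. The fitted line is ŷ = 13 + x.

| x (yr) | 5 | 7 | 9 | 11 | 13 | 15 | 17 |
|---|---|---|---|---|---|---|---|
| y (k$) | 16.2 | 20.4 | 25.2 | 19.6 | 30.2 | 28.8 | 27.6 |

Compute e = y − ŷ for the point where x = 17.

e = -2.4

ŷ = 13 + 17 = 30
e = 27.6 − 30 = -2.4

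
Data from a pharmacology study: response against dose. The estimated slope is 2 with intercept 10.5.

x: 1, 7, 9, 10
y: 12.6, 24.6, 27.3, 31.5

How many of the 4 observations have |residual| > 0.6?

2

x=1: ŷ = 10.5 + 2·1 = 12.5; e = 12.6 − 12.5 = 0.1
x=7: ŷ = 10.5 + 2·7 = 24.5; e = 24.6 − 24.5 = 0.1
x=9: ŷ = 10.5 + 2·9 = 28.5; e = 27.3 − 28.5 = -1.2
x=10: ŷ = 10.5 + 2·10 = 30.5; e = 31.5 − 30.5 = 1
|e| > 0.6: x=9 (|e|=1.2), x=10 (|e|=1) → 2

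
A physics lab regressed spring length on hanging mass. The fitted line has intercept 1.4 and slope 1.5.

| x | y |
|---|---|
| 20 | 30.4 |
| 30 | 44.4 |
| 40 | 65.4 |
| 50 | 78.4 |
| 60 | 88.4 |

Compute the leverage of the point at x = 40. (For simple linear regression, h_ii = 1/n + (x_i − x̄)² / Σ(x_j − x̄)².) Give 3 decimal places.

h = 0.200

x̄ = (20 + 30 + 40 + 50 + 60)/5 = 40
Σ(x − x̄)² = 400 + 100 + 0 + 100 + 400 = 1000
h = 1/5 + (0)²/1000 = 0.2 + 0 = 0.200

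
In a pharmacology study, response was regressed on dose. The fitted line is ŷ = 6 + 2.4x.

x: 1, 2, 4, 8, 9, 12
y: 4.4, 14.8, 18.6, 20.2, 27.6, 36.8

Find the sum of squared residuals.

SSE = 70

x=1: ŷ = 6 + 2.4·1 = 8.4; r = 4.4 − 8.4 = -4
x=2: ŷ = 6 + 2.4·2 = 10.8; r = 14.8 − 10.8 = 4
x=4: ŷ = 6 + 2.4·4 = 15.6; r = 18.6 − 15.6 = 3
x=8: ŷ = 6 + 2.4·8 = 25.2; r = 20.2 − 25.2 = -5
x=9: ŷ = 6 + 2.4·9 = 27.6; r = 27.6 − 27.6 = 0
x=12: ŷ = 6 + 2.4·12 = 34.8; r = 36.8 − 34.8 = 2
SSE = 16 + 16 + 9 + 25 + 0 + 4 = 70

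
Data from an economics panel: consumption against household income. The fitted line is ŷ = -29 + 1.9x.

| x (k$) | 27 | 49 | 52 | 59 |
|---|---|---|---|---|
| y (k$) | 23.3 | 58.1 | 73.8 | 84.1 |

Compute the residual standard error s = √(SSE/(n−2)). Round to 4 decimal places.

s = 5.1962

x=27: ŷ = -29 + 1.9·27 = 22.3; e = 23.3 − 22.3 = 1
x=49: ŷ = -29 + 1.9·49 = 64.1; e = 58.1 − 64.1 = -6
x=52: ŷ = -29 + 1.9·52 = 69.8; e = 73.8 − 69.8 = 4
x=59: ŷ = -29 + 1.9·59 = 83.1; e = 84.1 − 83.1 = 1
SSE = 1 + 36 + 16 + 1 = 54
s = √(54/2) = √27 ≈ 5.1962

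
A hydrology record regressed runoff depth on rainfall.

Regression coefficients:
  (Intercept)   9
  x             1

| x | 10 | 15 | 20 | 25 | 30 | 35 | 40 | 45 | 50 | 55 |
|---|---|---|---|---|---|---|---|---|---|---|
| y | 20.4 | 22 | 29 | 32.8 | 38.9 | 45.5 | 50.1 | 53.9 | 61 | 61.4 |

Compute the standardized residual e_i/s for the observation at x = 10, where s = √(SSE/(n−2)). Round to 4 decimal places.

x=10: ŷ = 9 + 10 = 19; e = 20.4 − 19 = 1.4
x=15: ŷ = 9 + 15 = 24; e = 22 − 24 = -2
x=20: ŷ = 9 + 20 = 29; e = 29 − 29 = 0
x=25: ŷ = 9 + 25 = 34; e = 32.8 − 34 = -1.2
x=30: ŷ = 9 + 30 = 39; e = 38.9 − 39 = -0.1
x=35: ŷ = 9 + 35 = 44; e = 45.5 − 44 = 1.5
x=40: ŷ = 9 + 40 = 49; e = 50.1 − 49 = 1.1
x=45: ŷ = 9 + 45 = 54; e = 53.9 − 54 = -0.1
x=50: ŷ = 9 + 50 = 59; e = 61 − 59 = 2
x=55: ŷ = 9 + 55 = 64; e = 61.4 − 64 = -2.6
SSE = 1.96 + 4 + 0 + 1.44 + 0.01 + 2.25 + 1.21 + 0.01 + 4 + 6.76 = 21.64
s = √(21.64/8) = 1.64469
e/s = 1.4 / 1.64469 = 0.8512

0.8512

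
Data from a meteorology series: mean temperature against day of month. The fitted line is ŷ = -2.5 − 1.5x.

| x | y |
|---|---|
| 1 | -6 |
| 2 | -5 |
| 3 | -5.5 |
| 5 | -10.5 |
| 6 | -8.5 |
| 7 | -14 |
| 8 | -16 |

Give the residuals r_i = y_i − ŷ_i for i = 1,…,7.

-2, 0.5, 1.5, -0.5, 3, -1, -1.5

x=1: ŷ = -2.5 − 1.5·1 = -4; r = -6 − (-4) = -2
x=2: ŷ = -2.5 − 1.5·2 = -5.5; r = -5 − (-5.5) = 0.5
x=3: ŷ = -2.5 − 1.5·3 = -7; r = -5.5 − (-7) = 1.5
x=5: ŷ = -2.5 − 1.5·5 = -10; r = -10.5 − (-10) = -0.5
x=6: ŷ = -2.5 − 1.5·6 = -11.5; r = -8.5 − (-11.5) = 3
x=7: ŷ = -2.5 − 1.5·7 = -13; r = -14 − (-13) = -1
x=8: ŷ = -2.5 − 1.5·8 = -14.5; r = -16 − (-14.5) = -1.5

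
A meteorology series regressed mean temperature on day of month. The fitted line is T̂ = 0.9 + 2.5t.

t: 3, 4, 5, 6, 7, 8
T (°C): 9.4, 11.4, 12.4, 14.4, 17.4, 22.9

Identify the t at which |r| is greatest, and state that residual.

t=3: T̂ = 0.9 + 2.5·3 = 8.4; r = 9.4 − 8.4 = 1
t=4: T̂ = 0.9 + 2.5·4 = 10.9; r = 11.4 − 10.9 = 0.5
t=5: T̂ = 0.9 + 2.5·5 = 13.4; r = 12.4 − 13.4 = -1
t=6: T̂ = 0.9 + 2.5·6 = 15.9; r = 14.4 − 15.9 = -1.5
t=7: T̂ = 0.9 + 2.5·7 = 18.4; r = 17.4 − 18.4 = -1
t=8: T̂ = 0.9 + 2.5·8 = 20.9; r = 22.9 − 20.9 = 2
Largest |r| is 2 at t = 8, residual 2.

t = 8, r = 2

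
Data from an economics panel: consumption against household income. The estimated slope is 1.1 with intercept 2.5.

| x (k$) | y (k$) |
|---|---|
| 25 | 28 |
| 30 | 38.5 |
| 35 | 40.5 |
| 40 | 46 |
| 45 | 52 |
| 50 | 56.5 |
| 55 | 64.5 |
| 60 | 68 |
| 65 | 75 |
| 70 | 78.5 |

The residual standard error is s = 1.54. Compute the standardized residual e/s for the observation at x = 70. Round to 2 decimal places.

-0.65

ŷ = 2.5 + 1.1·70 = 79.5
e = 78.5 − 79.5 = -1
e/s = -1 / 1.54 = -0.65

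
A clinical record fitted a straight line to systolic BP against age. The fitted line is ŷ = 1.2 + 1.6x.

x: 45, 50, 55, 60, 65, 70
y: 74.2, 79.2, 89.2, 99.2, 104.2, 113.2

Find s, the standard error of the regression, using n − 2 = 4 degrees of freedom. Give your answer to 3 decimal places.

s = 1.581

x=45: ŷ = 1.2 + 1.6·45 = 73.2; r = 74.2 − 73.2 = 1
x=50: ŷ = 1.2 + 1.6·50 = 81.2; r = 79.2 − 81.2 = -2
x=55: ŷ = 1.2 + 1.6·55 = 89.2; r = 89.2 − 89.2 = 0
x=60: ŷ = 1.2 + 1.6·60 = 97.2; r = 99.2 − 97.2 = 2
x=65: ŷ = 1.2 + 1.6·65 = 105.2; r = 104.2 − 105.2 = -1
x=70: ŷ = 1.2 + 1.6·70 = 113.2; r = 113.2 − 113.2 = 0
SSE = 1 + 4 + 0 + 4 + 1 + 0 = 10
s = √(10/4) = √2.5 ≈ 1.581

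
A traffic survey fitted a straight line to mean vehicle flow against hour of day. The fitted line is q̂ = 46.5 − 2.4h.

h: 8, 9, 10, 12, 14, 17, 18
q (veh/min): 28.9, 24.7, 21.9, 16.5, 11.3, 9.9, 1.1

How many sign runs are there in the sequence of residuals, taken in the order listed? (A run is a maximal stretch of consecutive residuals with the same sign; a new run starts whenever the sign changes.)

4 runs

h=8: q̂ = 46.5 − 2.4·8 = 27.3; r = 28.9 − 27.3 = 1.6
h=9: q̂ = 46.5 − 2.4·9 = 24.9; r = 24.7 − 24.9 = -0.2
h=10: q̂ = 46.5 − 2.4·10 = 22.5; r = 21.9 − 22.5 = -0.6
h=12: q̂ = 46.5 − 2.4·12 = 17.7; r = 16.5 − 17.7 = -1.2
h=14: q̂ = 46.5 − 2.4·14 = 12.9; r = 11.3 − 12.9 = -1.6
h=17: q̂ = 46.5 − 2.4·17 = 5.7; r = 9.9 − 5.7 = 4.2
h=18: q̂ = 46.5 − 2.4·18 = 3.3; r = 1.1 − 3.3 = -2.2
Signs: + − − − − + −
Runs: +×1, −×4, +×1, −×1 → 4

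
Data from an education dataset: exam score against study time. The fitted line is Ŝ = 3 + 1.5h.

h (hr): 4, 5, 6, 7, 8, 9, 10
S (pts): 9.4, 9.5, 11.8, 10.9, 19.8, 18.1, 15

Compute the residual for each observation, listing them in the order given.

h=4: Ŝ = 3 + 1.5·4 = 9; r = 9.4 − 9 = 0.4
h=5: Ŝ = 3 + 1.5·5 = 10.5; r = 9.5 − 10.5 = -1
h=6: Ŝ = 3 + 1.5·6 = 12; r = 11.8 − 12 = -0.2
h=7: Ŝ = 3 + 1.5·7 = 13.5; r = 10.9 − 13.5 = -2.6
h=8: Ŝ = 3 + 1.5·8 = 15; r = 19.8 − 15 = 4.8
h=9: Ŝ = 3 + 1.5·9 = 16.5; r = 18.1 − 16.5 = 1.6
h=10: Ŝ = 3 + 1.5·10 = 18; r = 15 − 18 = -3

0.4, -1, -0.2, -2.6, 4.8, 1.6, -3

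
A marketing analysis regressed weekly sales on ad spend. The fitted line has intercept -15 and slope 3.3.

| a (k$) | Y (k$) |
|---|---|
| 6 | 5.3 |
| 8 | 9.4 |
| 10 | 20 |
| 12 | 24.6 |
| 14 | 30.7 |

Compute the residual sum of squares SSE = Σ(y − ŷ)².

SSE = 8.5

a=6: ŷ = -15 + 3.3·6 = 4.8; r = 5.3 − 4.8 = 0.5
a=8: ŷ = -15 + 3.3·8 = 11.4; r = 9.4 − 11.4 = -2
a=10: ŷ = -15 + 3.3·10 = 18; r = 20 − 18 = 2
a=12: ŷ = -15 + 3.3·12 = 24.6; r = 24.6 − 24.6 = 0
a=14: ŷ = -15 + 3.3·14 = 31.2; r = 30.7 − 31.2 = -0.5
SSE = 0.25 + 4 + 4 + 0 + 0.25 = 8.5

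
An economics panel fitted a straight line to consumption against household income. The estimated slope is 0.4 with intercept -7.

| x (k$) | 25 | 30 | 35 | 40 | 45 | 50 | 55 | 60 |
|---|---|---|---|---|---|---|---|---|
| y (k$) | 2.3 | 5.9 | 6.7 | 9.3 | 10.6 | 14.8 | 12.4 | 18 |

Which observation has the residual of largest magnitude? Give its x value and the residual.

x=25: ŷ = -7 + 0.4·25 = 3; r = 2.3 − 3 = -0.7
x=30: ŷ = -7 + 0.4·30 = 5; r = 5.9 − 5 = 0.9
x=35: ŷ = -7 + 0.4·35 = 7; r = 6.7 − 7 = -0.3
x=40: ŷ = -7 + 0.4·40 = 9; r = 9.3 − 9 = 0.3
x=45: ŷ = -7 + 0.4·45 = 11; r = 10.6 − 11 = -0.4
x=50: ŷ = -7 + 0.4·50 = 13; r = 14.8 − 13 = 1.8
x=55: ŷ = -7 + 0.4·55 = 15; r = 12.4 − 15 = -2.6
x=60: ŷ = -7 + 0.4·60 = 17; r = 18 − 17 = 1
Largest |r| is 2.6 at x = 55, residual -2.6.

x = 55, r = -2.6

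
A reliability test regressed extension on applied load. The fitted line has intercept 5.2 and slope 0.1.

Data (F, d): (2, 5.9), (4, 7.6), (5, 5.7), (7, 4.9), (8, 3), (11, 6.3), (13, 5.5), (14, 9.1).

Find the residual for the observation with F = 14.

r = 2.5

ŷ = 5.2 + 0.1·14 = 6.6
r = 9.1 − 6.6 = 2.5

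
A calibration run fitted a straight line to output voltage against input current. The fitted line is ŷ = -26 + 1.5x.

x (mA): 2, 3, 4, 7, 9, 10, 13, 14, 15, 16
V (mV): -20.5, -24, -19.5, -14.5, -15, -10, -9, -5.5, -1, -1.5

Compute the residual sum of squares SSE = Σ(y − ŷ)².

x=2: ŷ = -26 + 1.5·2 = -23; e = -20.5 − (-23) = 2.5
x=3: ŷ = -26 + 1.5·3 = -21.5; e = -24 − (-21.5) = -2.5
x=4: ŷ = -26 + 1.5·4 = -20; e = -19.5 − (-20) = 0.5
x=7: ŷ = -26 + 1.5·7 = -15.5; e = -14.5 − (-15.5) = 1
x=9: ŷ = -26 + 1.5·9 = -12.5; e = -15 − (-12.5) = -2.5
x=10: ŷ = -26 + 1.5·10 = -11; e = -10 − (-11) = 1
x=13: ŷ = -26 + 1.5·13 = -6.5; e = -9 − (-6.5) = -2.5
x=14: ŷ = -26 + 1.5·14 = -5; e = -5.5 − (-5) = -0.5
x=15: ŷ = -26 + 1.5·15 = -3.5; e = -1 − (-3.5) = 2.5
x=16: ŷ = -26 + 1.5·16 = -2; e = -1.5 − (-2) = 0.5
SSE = 6.25 + 6.25 + 0.25 + 1 + 6.25 + 1 + 6.25 + 0.25 + 6.25 + 0.25 = 34

SSE = 34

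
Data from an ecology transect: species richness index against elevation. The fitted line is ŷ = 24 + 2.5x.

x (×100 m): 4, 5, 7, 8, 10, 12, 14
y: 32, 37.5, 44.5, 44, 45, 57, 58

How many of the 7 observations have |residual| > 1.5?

x=4: ŷ = 24 + 2.5·4 = 34; r = 32 − 34 = -2
x=5: ŷ = 24 + 2.5·5 = 36.5; r = 37.5 − 36.5 = 1
x=7: ŷ = 24 + 2.5·7 = 41.5; r = 44.5 − 41.5 = 3
x=8: ŷ = 24 + 2.5·8 = 44; r = 44 − 44 = 0
x=10: ŷ = 24 + 2.5·10 = 49; r = 45 − 49 = -4
x=12: ŷ = 24 + 2.5·12 = 54; r = 57 − 54 = 3
x=14: ŷ = 24 + 2.5·14 = 59; r = 58 − 59 = -1
|r| > 1.5: x=4 (|r|=2), x=7 (|r|=3), x=10 (|r|=4), x=12 (|r|=3) → 4

4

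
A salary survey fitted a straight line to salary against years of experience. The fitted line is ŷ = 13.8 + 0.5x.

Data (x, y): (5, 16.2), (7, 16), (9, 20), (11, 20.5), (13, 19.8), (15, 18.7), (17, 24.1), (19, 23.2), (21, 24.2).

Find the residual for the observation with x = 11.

ŷ = 13.8 + 0.5·11 = 19.3
r = 20.5 − 19.3 = 1.2

r = 1.2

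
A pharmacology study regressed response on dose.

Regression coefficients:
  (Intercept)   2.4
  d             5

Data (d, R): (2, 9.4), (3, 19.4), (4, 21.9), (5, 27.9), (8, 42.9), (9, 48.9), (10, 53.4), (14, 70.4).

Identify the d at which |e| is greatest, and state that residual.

d = 2, e = -3

d=2: ŷ = 2.4 + 5·2 = 12.4; e = 9.4 − 12.4 = -3
d=3: ŷ = 2.4 + 5·3 = 17.4; e = 19.4 − 17.4 = 2
d=4: ŷ = 2.4 + 5·4 = 22.4; e = 21.9 − 22.4 = -0.5
d=5: ŷ = 2.4 + 5·5 = 27.4; e = 27.9 − 27.4 = 0.5
d=8: ŷ = 2.4 + 5·8 = 42.4; e = 42.9 − 42.4 = 0.5
d=9: ŷ = 2.4 + 5·9 = 47.4; e = 48.9 − 47.4 = 1.5
d=10: ŷ = 2.4 + 5·10 = 52.4; e = 53.4 − 52.4 = 1
d=14: ŷ = 2.4 + 5·14 = 72.4; e = 70.4 − 72.4 = -2
Largest |e| is 3 at d = 2, residual -3.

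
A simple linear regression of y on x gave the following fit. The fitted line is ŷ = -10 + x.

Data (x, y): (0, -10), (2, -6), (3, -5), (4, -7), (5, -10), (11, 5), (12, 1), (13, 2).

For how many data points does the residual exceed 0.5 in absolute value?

x=0: ŷ = -10 + 0 = -10; e = -10 − (-10) = 0
x=2: ŷ = -10 + 2 = -8; e = -6 − (-8) = 2
x=3: ŷ = -10 + 3 = -7; e = -5 − (-7) = 2
x=4: ŷ = -10 + 4 = -6; e = -7 − (-6) = -1
x=5: ŷ = -10 + 5 = -5; e = -10 − (-5) = -5
x=11: ŷ = -10 + 11 = 1; e = 5 − 1 = 4
x=12: ŷ = -10 + 12 = 2; e = 1 − 2 = -1
x=13: ŷ = -10 + 13 = 3; e = 2 − 3 = -1
|e| > 0.5: x=2 (|e|=2), x=3 (|e|=2), x=4 (|e|=1), x=5 (|e|=5), x=11 (|e|=4), x=12 (|e|=1), x=13 (|e|=1) → 7

7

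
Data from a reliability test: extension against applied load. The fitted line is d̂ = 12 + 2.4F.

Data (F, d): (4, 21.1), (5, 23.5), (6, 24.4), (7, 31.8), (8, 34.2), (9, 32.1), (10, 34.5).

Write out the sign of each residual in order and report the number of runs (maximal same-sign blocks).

F=4: d̂ = 12 + 2.4·4 = 21.6; e = 21.1 − 21.6 = -0.5
F=5: d̂ = 12 + 2.4·5 = 24; e = 23.5 − 24 = -0.5
F=6: d̂ = 12 + 2.4·6 = 26.4; e = 24.4 − 26.4 = -2
F=7: d̂ = 12 + 2.4·7 = 28.8; e = 31.8 − 28.8 = 3
F=8: d̂ = 12 + 2.4·8 = 31.2; e = 34.2 − 31.2 = 3
F=9: d̂ = 12 + 2.4·9 = 33.6; e = 32.1 − 33.6 = -1.5
F=10: d̂ = 12 + 2.4·10 = 36; e = 34.5 − 36 = -1.5
Signs: − − − + + − −
Runs: −×3, +×2, −×2 → 3

3 runs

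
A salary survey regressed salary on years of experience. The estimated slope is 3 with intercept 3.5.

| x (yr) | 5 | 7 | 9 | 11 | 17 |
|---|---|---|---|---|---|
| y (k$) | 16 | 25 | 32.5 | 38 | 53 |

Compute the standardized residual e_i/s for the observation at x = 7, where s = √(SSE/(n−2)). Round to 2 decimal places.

0.22

x=5: ŷ = 3.5 + 3·5 = 18.5; e = 16 − 18.5 = -2.5
x=7: ŷ = 3.5 + 3·7 = 24.5; e = 25 − 24.5 = 0.5
x=9: ŷ = 3.5 + 3·9 = 30.5; e = 32.5 − 30.5 = 2
x=11: ŷ = 3.5 + 3·11 = 36.5; e = 38 − 36.5 = 1.5
x=17: ŷ = 3.5 + 3·17 = 54.5; e = 53 − 54.5 = -1.5
SSE = 6.25 + 0.25 + 4 + 2.25 + 2.25 = 15
s = √(15/3) = 2.23607
e/s = 0.5 / 2.23607 = 0.22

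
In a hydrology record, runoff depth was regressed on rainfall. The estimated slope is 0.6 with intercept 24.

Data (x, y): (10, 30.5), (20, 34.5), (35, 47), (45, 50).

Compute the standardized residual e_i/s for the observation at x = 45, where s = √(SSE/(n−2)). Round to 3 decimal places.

x=10: ŷ = 24 + 0.6·10 = 30; e = 30.5 − 30 = 0.5
x=20: ŷ = 24 + 0.6·20 = 36; e = 34.5 − 36 = -1.5
x=35: ŷ = 24 + 0.6·35 = 45; e = 47 − 45 = 2
x=45: ŷ = 24 + 0.6·45 = 51; e = 50 − 51 = -1
SSE = 0.25 + 2.25 + 4 + 1 = 7.5
s = √(7.5/2) = 1.93649
e/s = -1 / 1.93649 = -0.516

-0.516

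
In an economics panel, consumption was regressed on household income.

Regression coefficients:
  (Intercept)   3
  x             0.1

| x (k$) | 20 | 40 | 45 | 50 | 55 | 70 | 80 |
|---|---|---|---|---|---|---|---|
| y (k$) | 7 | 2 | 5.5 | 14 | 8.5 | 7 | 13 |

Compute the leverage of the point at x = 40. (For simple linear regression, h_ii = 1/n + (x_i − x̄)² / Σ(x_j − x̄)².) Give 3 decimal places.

x̄ = (20 + 40 + 45 + 50 + 55 + 70 + 80)/7 = 51.4286
Σ(x − x̄)² = 987.755 + 130.612 + 41.3265 + 2.04082 + 12.7551 + 344.898 + 816.327 = 2335.71
h = 1/7 + (-11.4286)²/2335.71 = 0.142857 + 0.0559196 = 0.199

h = 0.199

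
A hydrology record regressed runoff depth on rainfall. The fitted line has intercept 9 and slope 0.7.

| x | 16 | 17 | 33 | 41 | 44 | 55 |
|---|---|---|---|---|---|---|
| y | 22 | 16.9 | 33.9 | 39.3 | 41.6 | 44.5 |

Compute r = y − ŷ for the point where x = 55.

ŷ = 9 + 0.7·55 = 47.5
r = 44.5 − 47.5 = -3

r = -3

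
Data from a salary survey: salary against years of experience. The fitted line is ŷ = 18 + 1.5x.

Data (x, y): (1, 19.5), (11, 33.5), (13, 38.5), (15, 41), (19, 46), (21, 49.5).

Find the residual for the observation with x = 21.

e = 0

ŷ = 18 + 1.5·21 = 49.5
e = 49.5 − 49.5 = 0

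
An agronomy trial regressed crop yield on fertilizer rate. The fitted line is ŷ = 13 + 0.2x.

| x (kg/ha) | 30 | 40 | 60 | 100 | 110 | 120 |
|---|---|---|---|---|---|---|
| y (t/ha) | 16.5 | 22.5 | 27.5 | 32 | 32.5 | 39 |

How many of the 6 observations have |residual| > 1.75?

x=30: ŷ = 13 + 0.2·30 = 19; r = 16.5 − 19 = -2.5
x=40: ŷ = 13 + 0.2·40 = 21; r = 22.5 − 21 = 1.5
x=60: ŷ = 13 + 0.2·60 = 25; r = 27.5 − 25 = 2.5
x=100: ŷ = 13 + 0.2·100 = 33; r = 32 − 33 = -1
x=110: ŷ = 13 + 0.2·110 = 35; r = 32.5 − 35 = -2.5
x=120: ŷ = 13 + 0.2·120 = 37; r = 39 − 37 = 2
|r| > 1.75: x=30 (|r|=2.5), x=60 (|r|=2.5), x=110 (|r|=2.5), x=120 (|r|=2) → 4

4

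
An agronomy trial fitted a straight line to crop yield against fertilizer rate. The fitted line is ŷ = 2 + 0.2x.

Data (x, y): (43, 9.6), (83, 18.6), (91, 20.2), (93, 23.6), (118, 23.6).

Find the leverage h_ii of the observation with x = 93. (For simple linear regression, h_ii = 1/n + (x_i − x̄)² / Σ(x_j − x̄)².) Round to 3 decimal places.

x̄ = (43 + 83 + 91 + 93 + 118)/5 = 85.6
Σ(x − x̄)² = 1814.76 + 6.76 + 29.16 + 54.76 + 1049.76 = 2955.2
h = 1/5 + (7.4)²/2955.2 = 0.2 + 0.01853 = 0.219

h = 0.219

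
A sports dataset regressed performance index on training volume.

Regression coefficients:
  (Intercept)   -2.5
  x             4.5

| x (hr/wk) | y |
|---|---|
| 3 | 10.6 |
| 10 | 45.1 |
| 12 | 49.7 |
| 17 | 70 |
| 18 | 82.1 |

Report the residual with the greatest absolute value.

x=3: ŷ = -2.5 + 4.5·3 = 11; r = 10.6 − 11 = -0.4
x=10: ŷ = -2.5 + 4.5·10 = 42.5; r = 45.1 − 42.5 = 2.6
x=12: ŷ = -2.5 + 4.5·12 = 51.5; r = 49.7 − 51.5 = -1.8
x=17: ŷ = -2.5 + 4.5·17 = 74; r = 70 − 74 = -4
x=18: ŷ = -2.5 + 4.5·18 = 78.5; r = 82.1 − 78.5 = 3.6
Largest |r| is 4 at x = 17, residual -4.

r = -4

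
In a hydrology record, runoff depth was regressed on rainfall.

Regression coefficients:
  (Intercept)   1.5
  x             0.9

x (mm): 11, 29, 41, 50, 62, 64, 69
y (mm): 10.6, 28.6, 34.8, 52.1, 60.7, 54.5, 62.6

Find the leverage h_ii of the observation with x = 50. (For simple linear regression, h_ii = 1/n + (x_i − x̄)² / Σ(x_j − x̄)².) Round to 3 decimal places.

h = 0.147

x̄ = (11 + 29 + 41 + 50 + 62 + 64 + 69)/7 = 46.5714
Σ(x − x̄)² = 1265.33 + 308.755 + 31.0408 + 11.7551 + 238.041 + 303.755 + 503.041 = 2661.71
h = 1/7 + (3.42857)²/2661.71 = 0.142857 + 0.00441637 = 0.147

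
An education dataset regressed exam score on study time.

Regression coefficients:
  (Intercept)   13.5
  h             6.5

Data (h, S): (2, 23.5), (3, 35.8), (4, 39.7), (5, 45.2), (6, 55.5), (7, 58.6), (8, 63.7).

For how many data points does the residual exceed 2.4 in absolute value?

3

h=2: ŷ = 13.5 + 6.5·2 = 26.5; e = 23.5 − 26.5 = -3
h=3: ŷ = 13.5 + 6.5·3 = 33; e = 35.8 − 33 = 2.8
h=4: ŷ = 13.5 + 6.5·4 = 39.5; e = 39.7 − 39.5 = 0.2
h=5: ŷ = 13.5 + 6.5·5 = 46; e = 45.2 − 46 = -0.8
h=6: ŷ = 13.5 + 6.5·6 = 52.5; e = 55.5 − 52.5 = 3
h=7: ŷ = 13.5 + 6.5·7 = 59; e = 58.6 − 59 = -0.4
h=8: ŷ = 13.5 + 6.5·8 = 65.5; e = 63.7 − 65.5 = -1.8
|e| > 2.4: h=2 (|e|=3), h=3 (|e|=2.8), h=6 (|e|=3) → 3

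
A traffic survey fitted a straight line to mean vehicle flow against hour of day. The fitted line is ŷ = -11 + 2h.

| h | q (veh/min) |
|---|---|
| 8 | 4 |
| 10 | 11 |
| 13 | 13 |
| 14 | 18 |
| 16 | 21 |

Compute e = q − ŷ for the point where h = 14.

e = 1

ŷ = -11 + 2·14 = 17
e = 18 − 17 = 1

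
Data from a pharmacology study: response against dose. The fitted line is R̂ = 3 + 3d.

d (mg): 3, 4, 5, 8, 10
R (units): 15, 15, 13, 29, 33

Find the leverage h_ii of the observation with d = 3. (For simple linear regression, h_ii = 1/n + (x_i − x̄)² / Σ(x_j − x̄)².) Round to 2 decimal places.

h = 0.46

d̄ = (3 + 4 + 5 + 8 + 10)/5 = 6
Σ(d − d̄)² = 9 + 4 + 1 + 4 + 16 = 34
h = 1/5 + (-3)²/34 = 0.2 + 0.264706 = 0.46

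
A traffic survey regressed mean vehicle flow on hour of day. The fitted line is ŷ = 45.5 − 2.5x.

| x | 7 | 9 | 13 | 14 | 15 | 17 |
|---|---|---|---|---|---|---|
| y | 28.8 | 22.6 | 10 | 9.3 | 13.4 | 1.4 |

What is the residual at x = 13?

r = -3

ŷ = 45.5 − 2.5·13 = 13
r = 10 − 13 = -3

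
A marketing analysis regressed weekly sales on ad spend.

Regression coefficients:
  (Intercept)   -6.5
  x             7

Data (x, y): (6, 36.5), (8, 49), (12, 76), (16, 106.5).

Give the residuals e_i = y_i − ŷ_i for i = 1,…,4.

x=6: ŷ = -6.5 + 7·6 = 35.5; e = 36.5 − 35.5 = 1
x=8: ŷ = -6.5 + 7·8 = 49.5; e = 49 − 49.5 = -0.5
x=12: ŷ = -6.5 + 7·12 = 77.5; e = 76 − 77.5 = -1.5
x=16: ŷ = -6.5 + 7·16 = 105.5; e = 106.5 − 105.5 = 1

1, -0.5, -1.5, 1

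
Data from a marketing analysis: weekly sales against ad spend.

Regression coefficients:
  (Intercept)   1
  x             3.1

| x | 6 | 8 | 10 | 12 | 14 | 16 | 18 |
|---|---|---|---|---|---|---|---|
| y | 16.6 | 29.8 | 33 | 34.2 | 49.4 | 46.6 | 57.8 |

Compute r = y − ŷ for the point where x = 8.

r = 4

ŷ = 1 + 3.1·8 = 25.8
r = 29.8 − 25.8 = 4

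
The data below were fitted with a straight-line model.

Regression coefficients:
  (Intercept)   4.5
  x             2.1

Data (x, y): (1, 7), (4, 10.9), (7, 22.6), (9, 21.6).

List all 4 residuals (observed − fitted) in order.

x=1: ŷ = 4.5 + 2.1·1 = 6.6; e = 7 − 6.6 = 0.4
x=4: ŷ = 4.5 + 2.1·4 = 12.9; e = 10.9 − 12.9 = -2
x=7: ŷ = 4.5 + 2.1·7 = 19.2; e = 22.6 − 19.2 = 3.4
x=9: ŷ = 4.5 + 2.1·9 = 23.4; e = 21.6 − 23.4 = -1.8

0.4, -2, 3.4, -1.8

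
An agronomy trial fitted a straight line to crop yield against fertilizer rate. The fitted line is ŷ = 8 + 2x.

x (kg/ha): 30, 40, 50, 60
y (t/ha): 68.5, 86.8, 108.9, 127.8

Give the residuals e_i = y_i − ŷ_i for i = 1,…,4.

0.5, -1.2, 0.9, -0.2

x=30: ŷ = 8 + 2·30 = 68; e = 68.5 − 68 = 0.5
x=40: ŷ = 8 + 2·40 = 88; e = 86.8 − 88 = -1.2
x=50: ŷ = 8 + 2·50 = 108; e = 108.9 − 108 = 0.9
x=60: ŷ = 8 + 2·60 = 128; e = 127.8 − 128 = -0.2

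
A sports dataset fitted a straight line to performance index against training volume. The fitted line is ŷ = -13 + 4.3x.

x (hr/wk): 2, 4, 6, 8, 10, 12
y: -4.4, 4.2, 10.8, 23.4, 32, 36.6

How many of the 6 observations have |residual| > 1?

4

x=2: ŷ = -13 + 4.3·2 = -4.4; r = -4.4 − (-4.4) = 0
x=4: ŷ = -13 + 4.3·4 = 4.2; r = 4.2 − 4.2 = 0
x=6: ŷ = -13 + 4.3·6 = 12.8; r = 10.8 − 12.8 = -2
x=8: ŷ = -13 + 4.3·8 = 21.4; r = 23.4 − 21.4 = 2
x=10: ŷ = -13 + 4.3·10 = 30; r = 32 − 30 = 2
x=12: ŷ = -13 + 4.3·12 = 38.6; r = 36.6 − 38.6 = -2
|r| > 1: x=6 (|r|=2), x=8 (|r|=2), x=10 (|r|=2), x=12 (|r|=2) → 4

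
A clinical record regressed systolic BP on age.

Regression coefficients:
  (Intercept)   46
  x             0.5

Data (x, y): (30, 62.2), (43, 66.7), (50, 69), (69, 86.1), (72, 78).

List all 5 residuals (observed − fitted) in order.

x=30: ŷ = 46 + 0.5·30 = 61; e = 62.2 − 61 = 1.2
x=43: ŷ = 46 + 0.5·43 = 67.5; e = 66.7 − 67.5 = -0.8
x=50: ŷ = 46 + 0.5·50 = 71; e = 69 − 71 = -2
x=69: ŷ = 46 + 0.5·69 = 80.5; e = 86.1 − 80.5 = 5.6
x=72: ŷ = 46 + 0.5·72 = 82; e = 78 − 82 = -4

1.2, -0.8, -2, 5.6, -4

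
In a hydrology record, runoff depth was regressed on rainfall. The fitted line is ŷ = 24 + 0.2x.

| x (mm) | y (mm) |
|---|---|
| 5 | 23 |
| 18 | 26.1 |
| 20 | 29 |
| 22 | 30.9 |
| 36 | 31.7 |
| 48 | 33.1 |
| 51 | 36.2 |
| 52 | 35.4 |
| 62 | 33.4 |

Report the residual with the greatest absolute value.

r = -3

x=5: ŷ = 24 + 0.2·5 = 25; r = 23 − 25 = -2
x=18: ŷ = 24 + 0.2·18 = 27.6; r = 26.1 − 27.6 = -1.5
x=20: ŷ = 24 + 0.2·20 = 28; r = 29 − 28 = 1
x=22: ŷ = 24 + 0.2·22 = 28.4; r = 30.9 − 28.4 = 2.5
x=36: ŷ = 24 + 0.2·36 = 31.2; r = 31.7 − 31.2 = 0.5
x=48: ŷ = 24 + 0.2·48 = 33.6; r = 33.1 − 33.6 = -0.5
x=51: ŷ = 24 + 0.2·51 = 34.2; r = 36.2 − 34.2 = 2
x=52: ŷ = 24 + 0.2·52 = 34.4; r = 35.4 − 34.4 = 1
x=62: ŷ = 24 + 0.2·62 = 36.4; r = 33.4 − 36.4 = -3
Largest |r| is 3 at x = 62, residual -3.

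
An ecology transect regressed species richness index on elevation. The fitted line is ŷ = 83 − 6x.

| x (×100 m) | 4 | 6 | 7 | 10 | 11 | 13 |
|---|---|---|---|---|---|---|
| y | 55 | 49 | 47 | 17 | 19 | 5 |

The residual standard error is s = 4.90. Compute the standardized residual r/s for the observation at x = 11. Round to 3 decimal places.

ŷ = 83 − 6·11 = 17
r = 19 − 17 = 2
r/s = 2 / 4.90 = 0.408

0.408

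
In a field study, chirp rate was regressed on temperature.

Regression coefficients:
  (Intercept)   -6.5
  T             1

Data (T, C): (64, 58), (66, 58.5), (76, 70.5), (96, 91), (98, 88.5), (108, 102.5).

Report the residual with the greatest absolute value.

T=64: ŷ = -6.5 + 64 = 57.5; e = 58 − 57.5 = 0.5
T=66: ŷ = -6.5 + 66 = 59.5; e = 58.5 − 59.5 = -1
T=76: ŷ = -6.5 + 76 = 69.5; e = 70.5 − 69.5 = 1
T=96: ŷ = -6.5 + 96 = 89.5; e = 91 − 89.5 = 1.5
T=98: ŷ = -6.5 + 98 = 91.5; e = 88.5 − 91.5 = -3
T=108: ŷ = -6.5 + 108 = 101.5; e = 102.5 − 101.5 = 1
Largest |e| is 3 at T = 98, residual -3.

e = -3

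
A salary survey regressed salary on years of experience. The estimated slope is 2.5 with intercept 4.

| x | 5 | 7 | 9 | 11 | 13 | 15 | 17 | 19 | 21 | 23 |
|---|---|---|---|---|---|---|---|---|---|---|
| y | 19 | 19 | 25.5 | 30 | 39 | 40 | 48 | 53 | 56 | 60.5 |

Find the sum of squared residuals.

x=5: ŷ = 4 + 2.5·5 = 16.5; e = 19 − 16.5 = 2.5
x=7: ŷ = 4 + 2.5·7 = 21.5; e = 19 − 21.5 = -2.5
x=9: ŷ = 4 + 2.5·9 = 26.5; e = 25.5 − 26.5 = -1
x=11: ŷ = 4 + 2.5·11 = 31.5; e = 30 − 31.5 = -1.5
x=13: ŷ = 4 + 2.5·13 = 36.5; e = 39 − 36.5 = 2.5
x=15: ŷ = 4 + 2.5·15 = 41.5; e = 40 − 41.5 = -1.5
x=17: ŷ = 4 + 2.5·17 = 46.5; e = 48 − 46.5 = 1.5
x=19: ŷ = 4 + 2.5·19 = 51.5; e = 53 − 51.5 = 1.5
x=21: ŷ = 4 + 2.5·21 = 56.5; e = 56 − 56.5 = -0.5
x=23: ŷ = 4 + 2.5·23 = 61.5; e = 60.5 − 61.5 = -1
SSE = 6.25 + 6.25 + 1 + 2.25 + 6.25 + 2.25 + 2.25 + 2.25 + 0.25 + 1 = 30

SSE = 30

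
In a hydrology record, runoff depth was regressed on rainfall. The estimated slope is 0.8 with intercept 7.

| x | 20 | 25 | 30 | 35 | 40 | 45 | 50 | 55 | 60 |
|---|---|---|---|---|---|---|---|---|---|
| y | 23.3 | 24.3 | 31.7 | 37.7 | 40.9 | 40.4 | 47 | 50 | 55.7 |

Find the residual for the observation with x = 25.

e = -2.7

ŷ = 7 + 0.8·25 = 27
e = 24.3 − 27 = -2.7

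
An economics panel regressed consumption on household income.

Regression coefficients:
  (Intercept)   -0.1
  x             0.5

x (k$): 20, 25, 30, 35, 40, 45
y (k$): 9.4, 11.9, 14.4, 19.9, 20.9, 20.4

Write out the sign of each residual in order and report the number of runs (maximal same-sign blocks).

x=20: ŷ = -0.1 + 0.5·20 = 9.9; r = 9.4 − 9.9 = -0.5
x=25: ŷ = -0.1 + 0.5·25 = 12.4; r = 11.9 − 12.4 = -0.5
x=30: ŷ = -0.1 + 0.5·30 = 14.9; r = 14.4 − 14.9 = -0.5
x=35: ŷ = -0.1 + 0.5·35 = 17.4; r = 19.9 − 17.4 = 2.5
x=40: ŷ = -0.1 + 0.5·40 = 19.9; r = 20.9 − 19.9 = 1
x=45: ŷ = -0.1 + 0.5·45 = 22.4; r = 20.4 − 22.4 = -2
Signs: − − − + + −
Runs: −×3, +×2, −×1 → 3

3 runs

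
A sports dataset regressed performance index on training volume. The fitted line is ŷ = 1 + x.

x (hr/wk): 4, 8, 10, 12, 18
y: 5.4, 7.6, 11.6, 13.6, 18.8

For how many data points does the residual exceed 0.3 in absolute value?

4

x=4: ŷ = 1 + 4 = 5; e = 5.4 − 5 = 0.4
x=8: ŷ = 1 + 8 = 9; e = 7.6 − 9 = -1.4
x=10: ŷ = 1 + 10 = 11; e = 11.6 − 11 = 0.6
x=12: ŷ = 1 + 12 = 13; e = 13.6 − 13 = 0.6
x=18: ŷ = 1 + 18 = 19; e = 18.8 − 19 = -0.2
|e| > 0.3: x=4 (|e|=0.4), x=8 (|e|=1.4), x=10 (|e|=0.6), x=12 (|e|=0.6) → 4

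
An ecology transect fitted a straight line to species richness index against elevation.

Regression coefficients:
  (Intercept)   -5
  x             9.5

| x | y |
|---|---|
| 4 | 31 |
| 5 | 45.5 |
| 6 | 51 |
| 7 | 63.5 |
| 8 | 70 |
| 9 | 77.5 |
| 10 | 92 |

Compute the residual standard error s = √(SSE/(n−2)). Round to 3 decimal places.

s = 2.530

x=4: ŷ = -5 + 9.5·4 = 33; r = 31 − 33 = -2
x=5: ŷ = -5 + 9.5·5 = 42.5; r = 45.5 − 42.5 = 3
x=6: ŷ = -5 + 9.5·6 = 52; r = 51 − 52 = -1
x=7: ŷ = -5 + 9.5·7 = 61.5; r = 63.5 − 61.5 = 2
x=8: ŷ = -5 + 9.5·8 = 71; r = 70 − 71 = -1
x=9: ŷ = -5 + 9.5·9 = 80.5; r = 77.5 − 80.5 = -3
x=10: ŷ = -5 + 9.5·10 = 90; r = 92 − 90 = 2
SSE = 4 + 9 + 1 + 4 + 1 + 9 + 4 = 32
s = √(32/5) = √6.4 ≈ 2.530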